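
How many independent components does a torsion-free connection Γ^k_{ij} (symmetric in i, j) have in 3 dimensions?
Γ^k_{ij} has n choices for the upper index and n(n+1)/2 independent symmetric lower index pairs.
Total = 3 × 3×4/2 = 3 × 6 = 18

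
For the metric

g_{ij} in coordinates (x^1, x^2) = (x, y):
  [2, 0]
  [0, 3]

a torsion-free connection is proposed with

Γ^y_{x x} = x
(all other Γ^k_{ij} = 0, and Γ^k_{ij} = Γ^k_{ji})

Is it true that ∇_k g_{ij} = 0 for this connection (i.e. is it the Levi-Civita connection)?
Using ∇_k g_{ij} = ∂_k g_{ij} - Γ^m_{ki} g_{mj} - Γ^m_{kj} g_{im}:
∇_x g_{xy} = (0) - (3*x) - (0) = -3*x ≠ 0
So the connection is not metric compatible (it is not the Levi-Civita connection).
No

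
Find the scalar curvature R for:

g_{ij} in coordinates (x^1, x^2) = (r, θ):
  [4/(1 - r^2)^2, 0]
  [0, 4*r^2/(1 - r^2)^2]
Non-zero Christoffel symbols (Γ^k_{ij} = Γ^k_{ji}):
Γ^r_{r r} = 2*r/(1 - r^2)
Γ^r_{θ θ} = (r^3 + r)/(r^2 - 1)
Γ^θ_{r θ} = (-r^2 - 1)/(r^3 - r)
Ricci tensor (R_{ij} = R^k_{ikj}): R_{rr} = -4/(r^2 - 1)^2, R_{rθ} = 0, R_{θθ} = -4*r^2/(r^2 - 1)^2
Inverse metric: g^{rr} = (1 - r^2)^2/4, g^{θθ} = (1 - r^2)^2/(4*r^2)
R = g^{ij} R_{ij} = ((1 - r^2)^2/4)(-4/(r^2 - 1)^2) + ((1 - r^2)^2/(4*r^2))(-4*r^2/(r^2 - 1)^2) = -2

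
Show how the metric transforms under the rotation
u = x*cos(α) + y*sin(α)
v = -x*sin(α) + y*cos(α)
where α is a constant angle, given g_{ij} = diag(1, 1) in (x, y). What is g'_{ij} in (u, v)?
Invert the transformation: x = u*cos(α) - v*sin(α), y = u*sin(α) + v*cos(α)
g'_{ij} = (∂x^k/∂x'^i)(∂x^l/∂x'^j) g_{kl}; with g_{kl} = δ_{kl} this is Σ_k (∂x^k/∂x'^i)(∂x^k/∂x'^j).
Jacobian: ∂x/∂u = cos(α), ∂x/∂v = -sin(α), ∂y/∂u = sin(α), ∂y/∂v = cos(α)
g'_{uu} = (cos(α))(cos(α)) + (sin(α))(sin(α)) = 1
g'_{uv} = (cos(α))(-sin(α)) + (sin(α))(cos(α)) = 0
g'_{vv} = (-sin(α))(-sin(α)) + (cos(α))(cos(α)) = 1
g'_{ij} = diag(1, 1)
The Euclidean metric is invariant under rotations.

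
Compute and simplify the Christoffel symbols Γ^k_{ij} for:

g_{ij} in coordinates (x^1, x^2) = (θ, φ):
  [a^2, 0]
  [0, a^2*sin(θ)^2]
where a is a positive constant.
Using Γ^k_{ij} = (1/2) g^{km} (∂_i g_{mj} + ∂_j g_{mi} - ∂_m g_{ij}); the metric is diagonal, so only the m = k term contributes.
Non-zero symbols (using the symmetry Γ^k_{ij} = Γ^k_{ji}):
Γ^θ_{φ φ} = (1/2) g^{θθ} (∂_φ g_{θφ} + ∂_φ g_{θφ} - ∂_θ g_{φφ}) = (1/2)(1/a^2)((0) + (0) - (a^2*sin(2*θ))) = -sin(2*θ)/2
Γ^φ_{θ φ} = (1/2) g^{φφ} (∂_θ g_{φφ} + ∂_φ g_{φθ} - ∂_φ g_{θφ}) = (1/2)(1/(a^2*sin(θ)^2))((a^2*sin(2*θ)) + (0) - (0)) = 1/tan(θ)
All other Christoffel symbols are zero.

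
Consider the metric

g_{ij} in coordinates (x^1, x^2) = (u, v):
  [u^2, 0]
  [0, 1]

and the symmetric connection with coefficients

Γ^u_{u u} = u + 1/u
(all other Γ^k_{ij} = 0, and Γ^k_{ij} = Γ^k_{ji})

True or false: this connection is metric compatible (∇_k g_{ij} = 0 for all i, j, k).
Using ∇_k g_{ij} = ∂_k g_{ij} - Γ^m_{ki} g_{mj} - Γ^m_{kj} g_{im}:
∇_u g_{uu} = (2*u) - (u^3 + u) - (u^3 + u) = -2*u^3 ≠ 0
So the connection is not metric compatible (it is not the Levi-Civita connection).
False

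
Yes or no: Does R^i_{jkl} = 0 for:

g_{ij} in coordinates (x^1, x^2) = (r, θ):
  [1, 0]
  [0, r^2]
Non-zero Christoffel symbols:
Γ^r_{θ θ} = -r
Γ^θ_{r θ} = 1/r
Ricci tensor: R_{rr} = 0, R_{rθ} = 0, R_{θθ} = 0
All R_{ij} vanish; in 2 dimensions the Riemann tensor is fully determined by the Ricci tensor, so R^i_{jkl} = 0: the metric is flat (curvilinear coordinates on flat space).
Yes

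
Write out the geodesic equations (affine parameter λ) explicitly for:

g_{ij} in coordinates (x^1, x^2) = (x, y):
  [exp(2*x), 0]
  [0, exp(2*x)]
Geodesic equation: d^2x^k/dλ^2 + Γ^k_{ij} (dx^i/dλ)(dx^j/dλ) = 0.
Non-zero Christoffel symbols:
Γ^x_{x x} = 1
Γ^x_{y y} = -1
Γ^y_{x y} = 1
Substituting (the symmetric pair Γ^k_{ij}, Γ^k_{ji} combines into a factor 2):
d^2x/dλ^2 + (dx/dλ)^2 - (dy/dλ)^2 = 0
d^2y/dλ^2 + 2 (dx/dλ)(dy/dλ) = 0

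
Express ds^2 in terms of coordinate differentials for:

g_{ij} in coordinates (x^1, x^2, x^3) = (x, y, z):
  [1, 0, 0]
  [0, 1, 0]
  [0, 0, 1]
ds^2 = g_{ij} dx^i dx^j; only the non-zero components contribute.
ds^2 = dx^2 + dy^2 + dz^2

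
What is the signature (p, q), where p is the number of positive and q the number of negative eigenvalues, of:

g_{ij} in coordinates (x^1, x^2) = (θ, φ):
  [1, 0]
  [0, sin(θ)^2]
The metric is diagonal, so its eigenvalues are the diagonal entries: 1, sin(θ)^2 (at a generic point, where coordinate-dependent entries are positive).
2 positive, 0 negative.
(2, 0) - Riemannian (positive definite)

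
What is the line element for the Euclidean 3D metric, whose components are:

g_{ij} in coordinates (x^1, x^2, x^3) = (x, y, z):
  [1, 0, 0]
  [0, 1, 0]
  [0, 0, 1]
ds^2 = g_{ij} dx^i dx^j; only the non-zero components contribute.
ds^2 = dx^2 + dy^2 + dz^2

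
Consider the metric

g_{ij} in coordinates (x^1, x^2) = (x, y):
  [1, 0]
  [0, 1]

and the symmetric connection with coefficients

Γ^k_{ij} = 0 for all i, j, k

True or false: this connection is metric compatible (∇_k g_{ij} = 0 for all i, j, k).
Using ∇_k g_{ij} = ∂_k g_{ij} - Γ^m_{ki} g_{mj} - Γ^m_{kj} g_{im}:
e.g. ∇_y g_{xy} = (0) - (0) - (0) = 0
Every component ∇_k g_{ij} vanishes: the connection is metric compatible.
True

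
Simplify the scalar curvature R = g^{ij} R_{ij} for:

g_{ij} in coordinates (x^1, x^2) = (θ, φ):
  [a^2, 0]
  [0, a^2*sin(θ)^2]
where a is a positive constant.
Non-zero Christoffel symbols (Γ^k_{ij} = Γ^k_{ji}):
Γ^θ_{φ φ} = -sin(2*θ)/2
Γ^φ_{θ φ} = 1/tan(θ)
Ricci tensor (R_{ij} = R^k_{ikj}): R_{θθ} = 1, R_{θφ} = 0, R_{φφ} = sin(θ)^2
Inverse metric: g^{θθ} = 1/a^2, g^{φφ} = 1/(a^2*sin(θ)^2)
R = g^{ij} R_{ij} = (1/a^2)(1) + (1/(a^2*sin(θ)^2))(sin(θ)^2) = 2/a^2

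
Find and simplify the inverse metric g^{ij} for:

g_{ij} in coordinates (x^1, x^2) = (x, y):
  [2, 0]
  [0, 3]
The metric is diagonal, so g^{ij} is diagonal with entries 1/g_{ii}: diag(1/2, 1/3).
g^{ij}:
  [1/2, 0]
  [0, 1/3]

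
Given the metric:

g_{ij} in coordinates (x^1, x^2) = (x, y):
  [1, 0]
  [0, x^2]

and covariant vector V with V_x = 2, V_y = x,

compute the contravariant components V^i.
Inverse metric (diagonal): g^{xx} = 1, g^{yy} = 1/x^2
V^i = g^{ij} V_j:
V^x = (1)(2) + (0)(x) = 2
V^y = (0)(2) + (1/x^2)(x) = 1/x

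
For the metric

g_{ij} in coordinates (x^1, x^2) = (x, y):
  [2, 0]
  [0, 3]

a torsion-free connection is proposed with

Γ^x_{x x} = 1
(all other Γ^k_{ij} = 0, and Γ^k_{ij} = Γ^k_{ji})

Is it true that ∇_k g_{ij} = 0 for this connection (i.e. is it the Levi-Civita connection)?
Using ∇_k g_{ij} = ∂_k g_{ij} - Γ^m_{ki} g_{mj} - Γ^m_{kj} g_{im}:
∇_x g_{xx} = (0) - (2) - (2) = -4 ≠ 0
So the connection is not metric compatible (it is not the Levi-Civita connection).
No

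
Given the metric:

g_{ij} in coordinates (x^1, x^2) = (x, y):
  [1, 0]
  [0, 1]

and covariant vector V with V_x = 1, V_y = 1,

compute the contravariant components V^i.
Inverse metric (diagonal): g^{xx} = 1, g^{yy} = 1
V^i = g^{ij} V_j:
V^x = (1)(1) + (0)(1) = 1
V^y = (0)(1) + (1)(1) = 1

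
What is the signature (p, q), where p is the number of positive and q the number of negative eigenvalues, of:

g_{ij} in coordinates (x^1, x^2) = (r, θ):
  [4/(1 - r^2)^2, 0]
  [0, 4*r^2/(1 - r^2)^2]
The metric is diagonal, so its eigenvalues are the diagonal entries: 4/(1 - r^2)^2, 4*r^2/(1 - r^2)^2 (at a generic point, where coordinate-dependent entries are positive).
2 positive, 0 negative.
(2, 0) - Riemannian (positive definite)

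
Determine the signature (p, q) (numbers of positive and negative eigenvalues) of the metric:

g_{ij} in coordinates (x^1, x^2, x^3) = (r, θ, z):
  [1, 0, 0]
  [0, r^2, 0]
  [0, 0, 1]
The metric is diagonal, so its eigenvalues are the diagonal entries: 1, r^2, 1 (at a generic point, where coordinate-dependent entries are positive).
3 positive, 0 negative.
(3, 0) - Riemannian (positive definite)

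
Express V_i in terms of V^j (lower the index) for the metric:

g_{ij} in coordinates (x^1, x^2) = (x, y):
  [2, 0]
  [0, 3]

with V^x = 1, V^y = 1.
V_i = g_{ij} V^j:
V_x = (2)(1) + (0)(1) = 2
V_y = (0)(1) + (3)(1) = 3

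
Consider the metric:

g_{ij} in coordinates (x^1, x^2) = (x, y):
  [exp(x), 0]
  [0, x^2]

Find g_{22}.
With x^1 = x, x^2 = y, g_{22} = g_{yy} is the row-2, column-2 entry of the matrix.
g_{22} = x^2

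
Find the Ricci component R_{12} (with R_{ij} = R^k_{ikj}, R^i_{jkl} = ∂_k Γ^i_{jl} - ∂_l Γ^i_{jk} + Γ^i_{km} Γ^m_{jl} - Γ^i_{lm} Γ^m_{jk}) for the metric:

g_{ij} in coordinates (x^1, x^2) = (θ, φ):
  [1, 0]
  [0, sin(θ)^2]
Non-zero Christoffel symbols (Γ^k_{ij} = Γ^k_{ji}):
Γ^θ_{φ φ} = -sin(2*θ)/2
Γ^φ_{θ φ} = 1/tan(θ)
R^θ_{θ θ φ} = 0 (a repeated index in an antisymmetric pair)
R^φ_{θ φ φ} = 0 (a repeated index in an antisymmetric pair)
R_{θφ} = R^θ_{θ θ φ} + R^φ_{θ φ φ} = (0) + (0) = 0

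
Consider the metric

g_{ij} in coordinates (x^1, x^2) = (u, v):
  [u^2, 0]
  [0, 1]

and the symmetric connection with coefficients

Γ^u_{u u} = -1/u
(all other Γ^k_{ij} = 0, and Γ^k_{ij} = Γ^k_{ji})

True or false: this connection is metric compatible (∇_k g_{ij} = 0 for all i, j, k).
Using ∇_k g_{ij} = ∂_k g_{ij} - Γ^m_{ki} g_{mj} - Γ^m_{kj} g_{im}:
∇_u g_{uu} = (2*u) - (-u) - (-u) = 4*u ≠ 0
So the connection is not metric compatible (it is not the Levi-Civita connection).
False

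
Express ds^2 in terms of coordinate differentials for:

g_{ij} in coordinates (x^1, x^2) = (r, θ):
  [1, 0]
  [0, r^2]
ds^2 = g_{ij} dx^i dx^j; only the non-zero components contribute.
ds^2 = dr^2 + r^2 dθ^2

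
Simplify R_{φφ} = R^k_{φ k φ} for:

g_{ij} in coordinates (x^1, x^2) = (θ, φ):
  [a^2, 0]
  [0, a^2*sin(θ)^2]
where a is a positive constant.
Non-zero Christoffel symbols (Γ^k_{ij} = Γ^k_{ji}):
Γ^θ_{φ φ} = -sin(2*θ)/2
Γ^φ_{θ φ} = 1/tan(θ)
R^θ_{φ θ φ} = ∂_θ Γ^θ_{φ φ} - ∂_φ Γ^θ_{φ θ} + Γ^θ_{θ m} Γ^m_{φ φ} - Γ^θ_{φ m} Γ^m_{φ θ}
  = (-cos(2*θ)) - (0) + (0) - (-cos(θ)^2) = sin(θ)^2
R^φ_{φ φ φ} = 0 (a repeated index in an antisymmetric pair)
R_{φφ} = R^θ_{φ θ φ} + R^φ_{φ φ φ} = (sin(θ)^2) + (0) = sin(θ)^2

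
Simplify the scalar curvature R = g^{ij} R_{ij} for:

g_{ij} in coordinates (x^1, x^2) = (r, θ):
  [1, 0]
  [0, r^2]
Non-zero Christoffel symbols (Γ^k_{ij} = Γ^k_{ji}):
Γ^r_{θ θ} = -r
Γ^θ_{r θ} = 1/r
Ricci tensor (R_{ij} = R^k_{ikj}): R_{rr} = 0, R_{rθ} = 0, R_{θθ} = 0
Inverse metric: g^{rr} = 1, g^{θθ} = 1/r^2
R = g^{ij} R_{ij} = (1)(0) + (1/r^2)(0) = 0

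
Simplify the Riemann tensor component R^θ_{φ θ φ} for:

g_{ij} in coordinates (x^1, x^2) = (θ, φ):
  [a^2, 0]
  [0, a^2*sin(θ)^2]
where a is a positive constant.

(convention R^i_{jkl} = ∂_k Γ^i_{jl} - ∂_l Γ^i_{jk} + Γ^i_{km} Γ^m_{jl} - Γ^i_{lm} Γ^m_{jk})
Non-zero Christoffel symbols (Γ^k_{ij} = Γ^k_{ji}):
Γ^θ_{φ φ} = -sin(2*θ)/2
Γ^φ_{θ φ} = 1/tan(θ)
R^θ_{φ θ φ} = ∂_θ Γ^θ_{φ φ} - ∂_φ Γ^θ_{φ θ} + Γ^θ_{θ m} Γ^m_{φ φ} - Γ^θ_{φ m} Γ^m_{φ θ}
  = (-cos(2*θ)) - (0) + (0) - (-cos(θ)^2) = sin(θ)^2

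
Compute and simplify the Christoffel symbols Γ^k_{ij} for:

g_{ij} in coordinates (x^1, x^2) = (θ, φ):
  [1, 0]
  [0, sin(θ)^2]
Using Γ^k_{ij} = (1/2) g^{km} (∂_i g_{mj} + ∂_j g_{mi} - ∂_m g_{ij}); the metric is diagonal, so only the m = k term contributes.
Non-zero symbols (using the symmetry Γ^k_{ij} = Γ^k_{ji}):
Γ^θ_{φ φ} = (1/2) g^{θθ} (∂_φ g_{θφ} + ∂_φ g_{θφ} - ∂_θ g_{φφ}) = (1/2)(1)((0) + (0) - (sin(2*θ))) = -sin(2*θ)/2
Γ^φ_{θ φ} = (1/2) g^{φφ} (∂_θ g_{φφ} + ∂_φ g_{φθ} - ∂_φ g_{θφ}) = (1/2)(1/sin(θ)^2)((sin(2*θ)) + (0) - (0)) = 1/tan(θ)
All other Christoffel symbols are zero.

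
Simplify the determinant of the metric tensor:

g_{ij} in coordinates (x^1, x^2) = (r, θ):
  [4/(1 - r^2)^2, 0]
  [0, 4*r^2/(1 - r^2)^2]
For a 2×2 metric: det(g) = g_{11}·g_{22} - g_{12}·g_{21}
= (4/(1 - r^2)^2)·(4*r^2/(1 - r^2)^2) - (0)·(0)
= 16*r^2/(1 - r^2)^4 - 0
det(g) = 16*r^2/(1 - r^2)^4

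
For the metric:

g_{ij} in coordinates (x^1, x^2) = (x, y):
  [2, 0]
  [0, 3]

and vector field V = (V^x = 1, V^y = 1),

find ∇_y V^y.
All Christoffel symbols are zero.
∇_y V^y = ∂_y V^y + Γ^y_{y j} V^j
  = (0) + (0)(1) + (0)(1)
  = 0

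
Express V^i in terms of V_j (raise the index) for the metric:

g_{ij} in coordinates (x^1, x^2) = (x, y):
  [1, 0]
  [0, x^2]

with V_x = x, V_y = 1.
Inverse metric (diagonal): g^{xx} = 1, g^{yy} = 1/x^2
V^i = g^{ij} V_j:
V^x = (1)(x) + (0)(1) = x
V^y = (0)(x) + (1/x^2)(1) = 1/x^2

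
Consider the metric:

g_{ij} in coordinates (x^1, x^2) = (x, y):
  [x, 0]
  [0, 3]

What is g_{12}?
With x^1 = x, x^2 = y, g_{12} = g_{xy} is the row-1, column-2 entry of the matrix.
g_{12} = 0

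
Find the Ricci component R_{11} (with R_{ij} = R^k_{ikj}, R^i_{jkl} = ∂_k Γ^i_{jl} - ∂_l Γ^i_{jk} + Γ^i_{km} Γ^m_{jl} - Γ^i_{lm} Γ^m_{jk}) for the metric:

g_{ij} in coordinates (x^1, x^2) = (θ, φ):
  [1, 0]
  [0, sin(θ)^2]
Non-zero Christoffel symbols (Γ^k_{ij} = Γ^k_{ji}):
Γ^θ_{φ φ} = -sin(2*θ)/2
Γ^φ_{θ φ} = 1/tan(θ)
R^θ_{θ θ θ} = 0 (a repeated index in an antisymmetric pair)
R^φ_{θ φ θ} = ∂_φ Γ^φ_{θ θ} - ∂_θ Γ^φ_{θ φ} + Γ^φ_{φ m} Γ^m_{θ θ} - Γ^φ_{θ m} Γ^m_{θ φ}
  = (0) - (-1/sin(θ)^2) + (0) - (1/tan(θ)^2) = 1
R_{θθ} = R^θ_{θ θ θ} + R^φ_{θ φ θ} = (0) + (1) = 1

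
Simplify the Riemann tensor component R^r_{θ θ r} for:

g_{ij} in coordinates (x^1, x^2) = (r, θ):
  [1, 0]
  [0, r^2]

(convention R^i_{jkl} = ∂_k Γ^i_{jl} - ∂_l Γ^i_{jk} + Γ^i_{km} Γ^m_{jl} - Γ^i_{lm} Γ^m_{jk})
Non-zero Christoffel symbols (Γ^k_{ij} = Γ^k_{ji}):
Γ^r_{θ θ} = -r
Γ^θ_{r θ} = 1/r
R^r_{θ θ r} = ∂_θ Γ^r_{θ r} - ∂_r Γ^r_{θ θ} + Γ^r_{θ m} Γ^m_{θ r} - Γ^r_{r m} Γ^m_{θ θ}
  = (0) - (-1) + (-1) - (0) = 0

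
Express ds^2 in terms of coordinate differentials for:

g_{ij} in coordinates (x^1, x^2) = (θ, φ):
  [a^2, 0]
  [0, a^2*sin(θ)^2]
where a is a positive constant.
ds^2 = g_{ij} dx^i dx^j; only the non-zero components contribute.
ds^2 = a^2 dθ^2 + a^2*sin(θ)^2 dφ^2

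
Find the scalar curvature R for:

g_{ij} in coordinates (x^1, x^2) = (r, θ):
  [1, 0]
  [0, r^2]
Non-zero Christoffel symbols (Γ^k_{ij} = Γ^k_{ji}):
Γ^r_{θ θ} = -r
Γ^θ_{r θ} = 1/r
Ricci tensor (R_{ij} = R^k_{ikj}): R_{rr} = 0, R_{rθ} = 0, R_{θθ} = 0
Inverse metric: g^{rr} = 1, g^{θθ} = 1/r^2
R = g^{ij} R_{ij} = (1)(0) + (1/r^2)(0) = 0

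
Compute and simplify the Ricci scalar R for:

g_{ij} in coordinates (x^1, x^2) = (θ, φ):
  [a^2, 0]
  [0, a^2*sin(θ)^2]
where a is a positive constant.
Non-zero Christoffel symbols (Γ^k_{ij} = Γ^k_{ji}):
Γ^θ_{φ φ} = -sin(2*θ)/2
Γ^φ_{θ φ} = 1/tan(θ)
Ricci tensor (R_{ij} = R^k_{ikj}): R_{θθ} = 1, R_{θφ} = 0, R_{φφ} = sin(θ)^2
Inverse metric: g^{θθ} = 1/a^2, g^{φφ} = 1/(a^2*sin(θ)^2)
R = g^{ij} R_{ij} = (1/a^2)(1) + (1/(a^2*sin(θ)^2))(sin(θ)^2) = 2/a^2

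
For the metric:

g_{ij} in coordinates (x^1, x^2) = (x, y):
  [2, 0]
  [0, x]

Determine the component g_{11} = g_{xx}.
With x^1 = x, x^2 = y, g_{11} = g_{xx} is the row-1, column-1 entry of the matrix.
g_{11} = 2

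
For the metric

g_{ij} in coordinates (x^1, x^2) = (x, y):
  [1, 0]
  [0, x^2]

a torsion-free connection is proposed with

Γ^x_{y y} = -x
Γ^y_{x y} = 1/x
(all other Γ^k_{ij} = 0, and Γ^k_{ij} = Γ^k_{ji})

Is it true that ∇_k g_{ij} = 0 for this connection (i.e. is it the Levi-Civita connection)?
Using ∇_k g_{ij} = ∂_k g_{ij} - Γ^m_{ki} g_{mj} - Γ^m_{kj} g_{im}:
e.g. ∇_x g_{yy} = (2*x) - (x) - (x) = 0
Every component ∇_k g_{ij} vanishes: the connection is metric compatible.
Yes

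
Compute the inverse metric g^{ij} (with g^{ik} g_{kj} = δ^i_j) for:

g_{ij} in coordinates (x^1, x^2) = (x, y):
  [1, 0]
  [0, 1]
The metric is diagonal, so g^{ij} is diagonal with entries 1/g_{ii}: diag(1, 1).
g^{ij}:
  [1, 0]
  [0, 1]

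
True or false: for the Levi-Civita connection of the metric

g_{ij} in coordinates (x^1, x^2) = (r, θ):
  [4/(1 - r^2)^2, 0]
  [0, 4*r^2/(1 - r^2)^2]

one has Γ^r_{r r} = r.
Γ^r_{r r} = (1/2) g^{rr} (∂_r g_{rr} + ∂_r g_{rr} - ∂_r g_{rr}) = (1/2)((1 - r^2)^2/4)((16*r/(1 - r^2)^3) + (16*r/(1 - r^2)^3) - (16*r/(1 - r^2)^3)) = 2*r/(1 - r^2)
This differs from the proposed value r.
False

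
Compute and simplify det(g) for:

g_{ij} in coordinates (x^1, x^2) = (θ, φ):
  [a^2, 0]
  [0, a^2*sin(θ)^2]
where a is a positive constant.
For a 2×2 metric: det(g) = g_{11}·g_{22} - g_{12}·g_{21}
= (a^2)·(a^2*sin(θ)^2) - (0)·(0)
= a^4*sin(θ)^2 - 0
det(g) = a^4*sin(θ)^2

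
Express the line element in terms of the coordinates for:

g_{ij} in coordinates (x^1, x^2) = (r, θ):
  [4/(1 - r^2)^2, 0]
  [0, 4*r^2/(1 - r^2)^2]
ds^2 = g_{ij} dx^i dx^j; only the non-zero components contribute.
ds^2 = (4/(1 - r^2)^2) dr^2 + (4*r^2/(1 - r^2)^2) dθ^2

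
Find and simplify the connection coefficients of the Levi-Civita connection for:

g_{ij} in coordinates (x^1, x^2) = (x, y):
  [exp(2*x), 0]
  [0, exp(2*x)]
Using Γ^k_{ij} = (1/2) g^{km} (∂_i g_{mj} + ∂_j g_{mi} - ∂_m g_{ij}); the metric is diagonal, so only the m = k term contributes.
Non-zero symbols (using the symmetry Γ^k_{ij} = Γ^k_{ji}):
Γ^x_{x x} = (1/2) g^{xx} (∂_x g_{xx} + ∂_x g_{xx} - ∂_x g_{xx}) = (1/2)(exp(-2*x))((2*exp(2*x)) + (2*exp(2*x)) - (2*exp(2*x))) = 1
Γ^x_{y y} = (1/2) g^{xx} (∂_y g_{xy} + ∂_y g_{xy} - ∂_x g_{yy}) = (1/2)(exp(-2*x))((0) + (0) - (2*exp(2*x))) = -1
Γ^y_{x y} = (1/2) g^{yy} (∂_x g_{yy} + ∂_y g_{yx} - ∂_y g_{xy}) = (1/2)(exp(-2*x))((2*exp(2*x)) + (0) - (0)) = 1
All other Christoffel symbols are zero.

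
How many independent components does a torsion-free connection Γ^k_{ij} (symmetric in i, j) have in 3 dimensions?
Γ^k_{ij} has n choices for the upper index and n(n+1)/2 independent symmetric lower index pairs.
Total = 3 × 3×4/2 = 3 × 6 = 18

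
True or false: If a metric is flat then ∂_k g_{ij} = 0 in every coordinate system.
Flatness means R^i_{jkl} = 0; the components can still vary, e.g. the flat plane in polar coordinates has g_{θθ} = r^2.
False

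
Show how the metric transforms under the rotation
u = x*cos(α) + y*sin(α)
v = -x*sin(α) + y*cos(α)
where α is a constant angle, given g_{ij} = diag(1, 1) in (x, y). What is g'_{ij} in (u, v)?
Invert the transformation: x = u*cos(α) - v*sin(α), y = u*sin(α) + v*cos(α)
g'_{ij} = (∂x^k/∂x'^i)(∂x^l/∂x'^j) g_{kl}; with g_{kl} = δ_{kl} this is Σ_k (∂x^k/∂x'^i)(∂x^k/∂x'^j).
Jacobian: ∂x/∂u = cos(α), ∂x/∂v = -sin(α), ∂y/∂u = sin(α), ∂y/∂v = cos(α)
g'_{uu} = (cos(α))(cos(α)) + (sin(α))(sin(α)) = 1
g'_{uv} = (cos(α))(-sin(α)) + (sin(α))(cos(α)) = 0
g'_{vv} = (-sin(α))(-sin(α)) + (cos(α))(cos(α)) = 1
g'_{ij} = diag(1, 1)
The Euclidean metric is invariant under rotations.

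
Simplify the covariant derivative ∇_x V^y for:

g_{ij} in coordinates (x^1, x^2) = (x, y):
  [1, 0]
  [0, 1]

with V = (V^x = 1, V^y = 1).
All Christoffel symbols are zero.
∇_x V^y = ∂_x V^y + Γ^y_{x j} V^j
  = (0) + (0)(1) + (0)(1)
  = 0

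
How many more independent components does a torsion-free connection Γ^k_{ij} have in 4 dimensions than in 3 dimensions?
Independent components in n dimensions: n × n(n+1)/2 = n^2(n+1)/2.
4D: 4 × 10 = 40
3D: 3 × 6 = 18
Difference = 40 - 18 = 22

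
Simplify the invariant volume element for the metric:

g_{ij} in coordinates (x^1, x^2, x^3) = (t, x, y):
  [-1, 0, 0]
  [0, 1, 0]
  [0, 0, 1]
det(g) = -1
√|det(g)| = 1
Volume element: dV = 1 dt dx dy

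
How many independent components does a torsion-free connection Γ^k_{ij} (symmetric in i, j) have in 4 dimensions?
Γ^k_{ij} has n choices for the upper index and n(n+1)/2 independent symmetric lower index pairs.
Total = 4 × 4×5/2 = 4 × 10 = 40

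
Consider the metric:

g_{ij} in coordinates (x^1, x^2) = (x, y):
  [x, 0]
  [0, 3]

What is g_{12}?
With x^1 = x, x^2 = y, g_{12} = g_{xy} is the row-1, column-2 entry of the matrix.
g_{12} = 0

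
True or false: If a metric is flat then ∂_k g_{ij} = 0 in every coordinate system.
Flatness means R^i_{jkl} = 0; the components can still vary, e.g. the flat plane in polar coordinates has g_{θθ} = r^2.
False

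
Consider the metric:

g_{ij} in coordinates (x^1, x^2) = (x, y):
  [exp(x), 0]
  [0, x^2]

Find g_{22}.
With x^1 = x, x^2 = y, g_{22} = g_{yy} is the row-2, column-2 entry of the matrix.
g_{22} = x^2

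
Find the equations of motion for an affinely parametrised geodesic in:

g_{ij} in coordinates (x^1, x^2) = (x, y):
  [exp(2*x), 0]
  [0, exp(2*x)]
Geodesic equation: d^2x^k/dλ^2 + Γ^k_{ij} (dx^i/dλ)(dx^j/dλ) = 0.
Non-zero Christoffel symbols:
Γ^x_{x x} = 1
Γ^x_{y y} = -1
Γ^y_{x y} = 1
Substituting (the symmetric pair Γ^k_{ij}, Γ^k_{ji} combines into a factor 2):
d^2x/dλ^2 + (dx/dλ)^2 - (dy/dλ)^2 = 0
d^2y/dλ^2 + 2 (dx/dλ)(dy/dλ) = 0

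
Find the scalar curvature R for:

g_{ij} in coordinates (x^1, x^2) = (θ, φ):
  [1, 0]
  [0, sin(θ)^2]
Non-zero Christoffel symbols (Γ^k_{ij} = Γ^k_{ji}):
Γ^θ_{φ φ} = -sin(2*θ)/2
Γ^φ_{θ φ} = 1/tan(θ)
Ricci tensor (R_{ij} = R^k_{ikj}): R_{θθ} = 1, R_{θφ} = 0, R_{φφ} = sin(θ)^2
Inverse metric: g^{θθ} = 1, g^{φφ} = 1/sin(θ)^2
R = g^{ij} R_{ij} = (1)(1) + (1/sin(θ)^2)(sin(θ)^2) = 2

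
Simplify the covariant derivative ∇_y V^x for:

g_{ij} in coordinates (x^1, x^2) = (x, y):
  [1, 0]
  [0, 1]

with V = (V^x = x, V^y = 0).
All Christoffel symbols are zero.
∇_y V^x = ∂_y V^x + Γ^x_{y j} V^j
  = (0) + (0)(x) + (0)(0)
  = 0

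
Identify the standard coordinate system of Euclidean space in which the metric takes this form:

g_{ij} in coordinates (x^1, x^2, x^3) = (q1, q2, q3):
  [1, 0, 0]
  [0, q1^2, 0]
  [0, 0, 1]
The line element ds^2 = dq1^2 + q1^2 dq2^2 + dq3^2 is dr^2 + r^2 dθ^2 + dz^2 with q1 = r, q2 = θ, q3 = z.
cylindrical coordinates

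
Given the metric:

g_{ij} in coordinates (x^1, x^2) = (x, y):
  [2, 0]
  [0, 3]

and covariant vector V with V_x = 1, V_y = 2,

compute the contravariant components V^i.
Inverse metric (diagonal): g^{xx} = 1/2, g^{yy} = 1/3
V^i = g^{ij} V_j:
V^x = (1/2)(1) + (0)(2) = 1/2
V^y = (0)(1) + (1/3)(2) = 2/3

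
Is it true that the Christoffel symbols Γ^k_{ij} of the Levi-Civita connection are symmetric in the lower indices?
The Levi-Civita connection is torsion-free, which is exactly Γ^k_{ij} = Γ^k_{ji}.
Yes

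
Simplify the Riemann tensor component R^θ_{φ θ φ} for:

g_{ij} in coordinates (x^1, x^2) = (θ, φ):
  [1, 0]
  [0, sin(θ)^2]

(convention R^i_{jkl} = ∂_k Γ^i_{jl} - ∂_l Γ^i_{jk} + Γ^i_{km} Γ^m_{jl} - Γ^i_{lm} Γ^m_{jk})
Non-zero Christoffel symbols (Γ^k_{ij} = Γ^k_{ji}):
Γ^θ_{φ φ} = -sin(2*θ)/2
Γ^φ_{θ φ} = 1/tan(θ)
R^θ_{φ θ φ} = ∂_θ Γ^θ_{φ φ} - ∂_φ Γ^θ_{φ θ} + Γ^θ_{θ m} Γ^m_{φ φ} - Γ^θ_{φ m} Γ^m_{φ θ}
  = (-cos(2*θ)) - (0) + (0) - (-cos(θ)^2) = sin(θ)^2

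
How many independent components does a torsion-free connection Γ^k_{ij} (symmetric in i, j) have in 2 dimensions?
Γ^k_{ij} has n choices for the upper index and n(n+1)/2 independent symmetric lower index pairs.
Total = 2 × 2×3/2 = 2 × 3 = 6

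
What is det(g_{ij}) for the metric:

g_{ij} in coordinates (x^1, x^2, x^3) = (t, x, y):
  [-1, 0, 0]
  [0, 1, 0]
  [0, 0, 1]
Diagonal metric: det(g) = g_{11}·g_{22}·g_{33}
= (-1)·(1)·(1)
det(g) = -1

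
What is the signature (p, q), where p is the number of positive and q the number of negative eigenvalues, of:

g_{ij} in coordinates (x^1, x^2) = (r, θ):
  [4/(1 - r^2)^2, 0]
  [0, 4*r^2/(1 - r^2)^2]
The metric is diagonal, so its eigenvalues are the diagonal entries: 4/(1 - r^2)^2, 4*r^2/(1 - r^2)^2 (at a generic point, where coordinate-dependent entries are positive).
2 positive, 0 negative.
(2, 0) - Riemannian (positive definite)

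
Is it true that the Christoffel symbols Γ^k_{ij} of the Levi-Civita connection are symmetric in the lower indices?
The Levi-Civita connection is torsion-free, which is exactly Γ^k_{ij} = Γ^k_{ji}.
Yes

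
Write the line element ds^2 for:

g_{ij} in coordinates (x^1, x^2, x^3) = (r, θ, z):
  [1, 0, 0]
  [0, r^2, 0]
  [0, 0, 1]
ds^2 = g_{ij} dx^i dx^j; only the non-zero components contribute.
ds^2 = dr^2 + r^2 dθ^2 + dz^2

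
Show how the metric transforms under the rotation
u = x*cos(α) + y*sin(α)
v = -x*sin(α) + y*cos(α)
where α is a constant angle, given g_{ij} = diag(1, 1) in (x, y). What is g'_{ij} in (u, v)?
Invert the transformation: x = u*cos(α) - v*sin(α), y = u*sin(α) + v*cos(α)
g'_{ij} = (∂x^k/∂x'^i)(∂x^l/∂x'^j) g_{kl}; with g_{kl} = δ_{kl} this is Σ_k (∂x^k/∂x'^i)(∂x^k/∂x'^j).
Jacobian: ∂x/∂u = cos(α), ∂x/∂v = -sin(α), ∂y/∂u = sin(α), ∂y/∂v = cos(α)
g'_{uu} = (cos(α))(cos(α)) + (sin(α))(sin(α)) = 1
g'_{uv} = (cos(α))(-sin(α)) + (sin(α))(cos(α)) = 0
g'_{vv} = (-sin(α))(-sin(α)) + (cos(α))(cos(α)) = 1
g'_{ij} = diag(1, 1)
The Euclidean metric is invariant under rotations.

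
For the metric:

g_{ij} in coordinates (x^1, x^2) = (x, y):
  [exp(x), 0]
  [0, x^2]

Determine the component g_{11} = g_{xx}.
With x^1 = x, x^2 = y, g_{11} = g_{xx} is the row-1, column-1 entry of the matrix.
g_{11} = exp(x)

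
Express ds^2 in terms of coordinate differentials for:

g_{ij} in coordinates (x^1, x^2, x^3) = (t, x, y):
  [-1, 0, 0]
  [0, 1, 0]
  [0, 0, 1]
ds^2 = g_{ij} dx^i dx^j; only the non-zero components contribute.
ds^2 = -dt^2 + dx^2 + dy^2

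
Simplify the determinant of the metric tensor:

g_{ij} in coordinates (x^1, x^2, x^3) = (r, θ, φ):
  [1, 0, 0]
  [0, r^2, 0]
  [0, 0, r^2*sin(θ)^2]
Diagonal metric: det(g) = g_{11}·g_{22}·g_{33}
= (1)·(r^2)·(r^2*sin(θ)^2)
det(g) = r^4*sin(θ)^2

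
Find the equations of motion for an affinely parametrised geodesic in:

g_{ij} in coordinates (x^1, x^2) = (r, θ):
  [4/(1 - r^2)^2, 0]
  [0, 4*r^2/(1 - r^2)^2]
Geodesic equation: d^2x^k/dλ^2 + Γ^k_{ij} (dx^i/dλ)(dx^j/dλ) = 0.
Non-zero Christoffel symbols:
Γ^r_{r r} = 2*r/(1 - r^2)
Γ^r_{θ θ} = (r^3 + r)/(r^2 - 1)
Γ^θ_{r θ} = (-r^2 - 1)/(r^3 - r)
Substituting (the symmetric pair Γ^k_{ij}, Γ^k_{ji} combines into a factor 2):
d^2r/dλ^2 + (2*r/(1 - r^2)) (dr/dλ)^2 + ((r^3 + r)/(r^2 - 1)) (dθ/dλ)^2 = 0
d^2θ/dλ^2 + ((-2*r^2 - 2)/(r^3 - r)) (dr/dλ)(dθ/dλ) = 0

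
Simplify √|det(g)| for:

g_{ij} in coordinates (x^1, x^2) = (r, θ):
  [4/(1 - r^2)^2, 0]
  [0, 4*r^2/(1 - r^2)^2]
det(g) = 16*r^2/(1 - r^2)^4
√|det(g)| = 4*r/(r^2 - 1)^2
Volume element: dV = 4*r/(r^2 - 1)^2 dr dθ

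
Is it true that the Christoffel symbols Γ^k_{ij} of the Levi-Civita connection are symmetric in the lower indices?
The Levi-Civita connection is torsion-free, which is exactly Γ^k_{ij} = Γ^k_{ji}.
Yes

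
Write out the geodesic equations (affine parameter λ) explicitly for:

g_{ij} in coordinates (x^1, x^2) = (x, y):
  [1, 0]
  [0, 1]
Geodesic equation: d^2x^k/dλ^2 + Γ^k_{ij} (dx^i/dλ)(dx^j/dλ) = 0.
All Christoffel symbols vanish, so the geodesics are straight lines:
d^2x/dλ^2 = 0
d^2y/dλ^2 = 0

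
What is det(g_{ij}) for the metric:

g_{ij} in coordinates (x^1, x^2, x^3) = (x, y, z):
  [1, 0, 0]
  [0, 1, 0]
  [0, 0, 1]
Diagonal metric: det(g) = g_{11}·g_{22}·g_{33}
= (1)·(1)·(1)
det(g) = 1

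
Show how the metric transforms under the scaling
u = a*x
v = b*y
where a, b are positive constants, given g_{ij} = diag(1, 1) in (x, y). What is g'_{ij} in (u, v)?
Invert the transformation: x = u/a, y = v/b
g'_{ij} = (∂x^k/∂x'^i)(∂x^l/∂x'^j) g_{kl}; with g_{kl} = δ_{kl} this is Σ_k (∂x^k/∂x'^i)(∂x^k/∂x'^j).
Jacobian: ∂x/∂u = 1/a, ∂x/∂v = 0, ∂y/∂u = 0, ∂y/∂v = 1/b
g'_{uu} = (1/a)(1/a) + (0)(0) = 1/a^2
g'_{uv} = (1/a)(0) + (0)(1/b) = 0
g'_{vv} = (0)(0) + (1/b)(1/b) = 1/b^2
g'_{ij} = diag(1/a^2, 1/b^2)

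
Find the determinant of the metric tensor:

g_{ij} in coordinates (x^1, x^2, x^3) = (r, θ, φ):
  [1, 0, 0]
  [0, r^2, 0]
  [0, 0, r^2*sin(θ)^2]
Diagonal metric: det(g) = g_{11}·g_{22}·g_{33}
= (1)·(r^2)·(r^2*sin(θ)^2)
det(g) = r^4*sin(θ)^2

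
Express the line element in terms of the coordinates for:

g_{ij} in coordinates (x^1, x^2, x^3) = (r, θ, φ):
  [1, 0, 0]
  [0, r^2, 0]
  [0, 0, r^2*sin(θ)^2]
ds^2 = g_{ij} dx^i dx^j; only the non-zero components contribute.
ds^2 = dr^2 + r^2 dθ^2 + r^2*sin(θ)^2 dφ^2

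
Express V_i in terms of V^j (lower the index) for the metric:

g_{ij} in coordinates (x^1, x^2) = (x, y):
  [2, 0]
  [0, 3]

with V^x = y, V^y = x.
V_i = g_{ij} V^j:
V_x = (2)(y) + (0)(x) = 2*y
V_y = (0)(y) + (3)(x) = 3*x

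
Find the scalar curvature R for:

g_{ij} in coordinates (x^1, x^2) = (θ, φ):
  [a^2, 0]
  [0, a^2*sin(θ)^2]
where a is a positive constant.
Non-zero Christoffel symbols (Γ^k_{ij} = Γ^k_{ji}):
Γ^θ_{φ φ} = -sin(2*θ)/2
Γ^φ_{θ φ} = 1/tan(θ)
Ricci tensor (R_{ij} = R^k_{ikj}): R_{θθ} = 1, R_{θφ} = 0, R_{φφ} = sin(θ)^2
Inverse metric: g^{θθ} = 1/a^2, g^{φφ} = 1/(a^2*sin(θ)^2)
R = g^{ij} R_{ij} = (1/a^2)(1) + (1/(a^2*sin(θ)^2))(sin(θ)^2) = 2/a^2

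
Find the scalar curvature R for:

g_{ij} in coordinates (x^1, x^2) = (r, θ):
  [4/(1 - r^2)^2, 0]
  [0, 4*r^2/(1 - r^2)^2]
Non-zero Christoffel symbols (Γ^k_{ij} = Γ^k_{ji}):
Γ^r_{r r} = 2*r/(1 - r^2)
Γ^r_{θ θ} = (r^3 + r)/(r^2 - 1)
Γ^θ_{r θ} = (-r^2 - 1)/(r^3 - r)
Ricci tensor (R_{ij} = R^k_{ikj}): R_{rr} = -4/(r^2 - 1)^2, R_{rθ} = 0, R_{θθ} = -4*r^2/(r^2 - 1)^2
Inverse metric: g^{rr} = (1 - r^2)^2/4, g^{θθ} = (1 - r^2)^2/(4*r^2)
R = g^{ij} R_{ij} = ((1 - r^2)^2/4)(-4/(r^2 - 1)^2) + ((1 - r^2)^2/(4*r^2))(-4*r^2/(r^2 - 1)^2) = -2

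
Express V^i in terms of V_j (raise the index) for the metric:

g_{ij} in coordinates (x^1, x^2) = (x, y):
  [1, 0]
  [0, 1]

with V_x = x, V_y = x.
Inverse metric (diagonal): g^{xx} = 1, g^{yy} = 1
V^i = g^{ij} V_j:
V^x = (1)(x) + (0)(x) = x
V^y = (0)(x) + (1)(x) = x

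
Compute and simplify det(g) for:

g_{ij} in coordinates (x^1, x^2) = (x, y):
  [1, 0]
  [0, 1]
For a 2×2 metric: det(g) = g_{11}·g_{22} - g_{12}·g_{21}
= (1)·(1) - (0)·(0)
= 1 - 0
det(g) = 1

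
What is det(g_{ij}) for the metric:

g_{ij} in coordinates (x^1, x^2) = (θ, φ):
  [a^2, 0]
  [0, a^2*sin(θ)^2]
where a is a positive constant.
For a 2×2 metric: det(g) = g_{11}·g_{22} - g_{12}·g_{21}
= (a^2)·(a^2*sin(θ)^2) - (0)·(0)
= a^4*sin(θ)^2 - 0
det(g) = a^4*sin(θ)^2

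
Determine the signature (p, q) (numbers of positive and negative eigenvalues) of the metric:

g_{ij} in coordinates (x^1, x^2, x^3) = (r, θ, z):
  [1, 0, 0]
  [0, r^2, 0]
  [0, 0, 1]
The metric is diagonal, so its eigenvalues are the diagonal entries: 1, r^2, 1 (at a generic point, where coordinate-dependent entries are positive).
3 positive, 0 negative.
(3, 0) - Riemannian (positive definite)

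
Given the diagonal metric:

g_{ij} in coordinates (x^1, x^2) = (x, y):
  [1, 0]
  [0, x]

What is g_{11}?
With x^1 = x, x^2 = y, g_{11} = g_{xx} is the row-1, column-1 entry of the matrix.
g_{11} = 1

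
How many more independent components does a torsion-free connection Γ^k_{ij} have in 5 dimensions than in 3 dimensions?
Independent components in n dimensions: n × n(n+1)/2 = n^2(n+1)/2.
5D: 5 × 15 = 75
3D: 3 × 6 = 18
Difference = 75 - 18 = 57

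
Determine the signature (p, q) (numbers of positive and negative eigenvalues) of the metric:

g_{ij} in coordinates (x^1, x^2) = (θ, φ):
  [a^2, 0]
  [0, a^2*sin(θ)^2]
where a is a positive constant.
The metric is diagonal, so its eigenvalues are the diagonal entries: a^2, a^2*sin(θ)^2 (at a generic point, where coordinate-dependent entries are positive).
2 positive, 0 negative.
(2, 0) - Riemannian (positive definite)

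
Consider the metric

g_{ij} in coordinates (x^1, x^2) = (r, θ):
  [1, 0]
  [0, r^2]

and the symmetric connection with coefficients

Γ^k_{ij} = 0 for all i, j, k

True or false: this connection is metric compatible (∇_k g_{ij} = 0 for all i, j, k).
Using ∇_k g_{ij} = ∂_k g_{ij} - Γ^m_{ki} g_{mj} - Γ^m_{kj} g_{im}:
∇_r g_{θθ} = (2*r) - (0) - (0) = 2*r ≠ 0
So the connection is not metric compatible (it is not the Levi-Civita connection).
False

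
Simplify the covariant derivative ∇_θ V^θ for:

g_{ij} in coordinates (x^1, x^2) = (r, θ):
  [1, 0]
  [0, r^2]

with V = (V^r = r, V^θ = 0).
Non-zero Christoffel symbols:
Γ^r_{θ θ} = -r
Γ^θ_{r θ} = 1/r
∇_θ V^θ = ∂_θ V^θ + Γ^θ_{θ j} V^j
  = (0) + (1/r)(r) + (0)(0)
  = 1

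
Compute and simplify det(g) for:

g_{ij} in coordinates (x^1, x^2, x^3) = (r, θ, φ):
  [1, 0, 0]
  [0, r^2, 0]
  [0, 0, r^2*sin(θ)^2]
Diagonal metric: det(g) = g_{11}·g_{22}·g_{33}
= (1)·(r^2)·(r^2*sin(θ)^2)
det(g) = r^4*sin(θ)^2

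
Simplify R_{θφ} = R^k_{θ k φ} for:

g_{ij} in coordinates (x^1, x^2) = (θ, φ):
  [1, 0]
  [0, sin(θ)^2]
Non-zero Christoffel symbols (Γ^k_{ij} = Γ^k_{ji}):
Γ^θ_{φ φ} = -sin(2*θ)/2
Γ^φ_{θ φ} = 1/tan(θ)
R^θ_{θ θ φ} = 0 (a repeated index in an antisymmetric pair)
R^φ_{θ φ φ} = 0 (a repeated index in an antisymmetric pair)
R_{θφ} = R^θ_{θ θ φ} + R^φ_{θ φ φ} = (0) + (0) = 0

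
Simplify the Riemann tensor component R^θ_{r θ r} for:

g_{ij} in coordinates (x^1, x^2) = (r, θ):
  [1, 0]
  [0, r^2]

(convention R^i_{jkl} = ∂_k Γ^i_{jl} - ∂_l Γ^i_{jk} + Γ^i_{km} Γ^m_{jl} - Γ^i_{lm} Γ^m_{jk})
Non-zero Christoffel symbols (Γ^k_{ij} = Γ^k_{ji}):
Γ^r_{θ θ} = -r
Γ^θ_{r θ} = 1/r
R^θ_{r θ r} = ∂_θ Γ^θ_{r r} - ∂_r Γ^θ_{r θ} + Γ^θ_{θ m} Γ^m_{r r} - Γ^θ_{r m} Γ^m_{r θ}
  = (0) - (-1/r^2) + (0) - (1/r^2) = 0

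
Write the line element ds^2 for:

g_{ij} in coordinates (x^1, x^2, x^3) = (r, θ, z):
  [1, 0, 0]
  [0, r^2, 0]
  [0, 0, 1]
ds^2 = g_{ij} dx^i dx^j; only the non-zero components contribute.
ds^2 = dr^2 + r^2 dθ^2 + dz^2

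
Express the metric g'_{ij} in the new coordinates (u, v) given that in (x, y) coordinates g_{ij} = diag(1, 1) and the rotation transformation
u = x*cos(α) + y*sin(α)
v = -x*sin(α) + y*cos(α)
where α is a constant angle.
Invert the transformation: x = u*cos(α) - v*sin(α), y = u*sin(α) + v*cos(α)
g'_{ij} = (∂x^k/∂x'^i)(∂x^l/∂x'^j) g_{kl}; with g_{kl} = δ_{kl} this is Σ_k (∂x^k/∂x'^i)(∂x^k/∂x'^j).
Jacobian: ∂x/∂u = cos(α), ∂x/∂v = -sin(α), ∂y/∂u = sin(α), ∂y/∂v = cos(α)
g'_{uu} = (cos(α))(cos(α)) + (sin(α))(sin(α)) = 1
g'_{uv} = (cos(α))(-sin(α)) + (sin(α))(cos(α)) = 0
g'_{vv} = (-sin(α))(-sin(α)) + (cos(α))(cos(α)) = 1
g'_{ij} = diag(1, 1)
The Euclidean metric is invariant under rotations.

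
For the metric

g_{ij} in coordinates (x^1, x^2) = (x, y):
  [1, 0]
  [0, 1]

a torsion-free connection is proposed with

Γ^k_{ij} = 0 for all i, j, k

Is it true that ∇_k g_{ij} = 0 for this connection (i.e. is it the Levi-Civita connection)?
Using ∇_k g_{ij} = ∂_k g_{ij} - Γ^m_{ki} g_{mj} - Γ^m_{kj} g_{im}:
e.g. ∇_x g_{xy} = (0) - (0) - (0) = 0
Every component ∇_k g_{ij} vanishes: the connection is metric compatible.
Yes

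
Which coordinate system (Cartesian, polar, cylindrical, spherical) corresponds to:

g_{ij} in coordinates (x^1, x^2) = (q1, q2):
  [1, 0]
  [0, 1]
All components are constant and the metric is the identity, i.e. orthonormal rectilinear coordinates.
Cartesian (2D) coordinates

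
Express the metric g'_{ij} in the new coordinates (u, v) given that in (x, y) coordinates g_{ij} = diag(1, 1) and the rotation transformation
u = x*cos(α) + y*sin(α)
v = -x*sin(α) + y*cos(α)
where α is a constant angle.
Invert the transformation: x = u*cos(α) - v*sin(α), y = u*sin(α) + v*cos(α)
g'_{ij} = (∂x^k/∂x'^i)(∂x^l/∂x'^j) g_{kl}; with g_{kl} = δ_{kl} this is Σ_k (∂x^k/∂x'^i)(∂x^k/∂x'^j).
Jacobian: ∂x/∂u = cos(α), ∂x/∂v = -sin(α), ∂y/∂u = sin(α), ∂y/∂v = cos(α)
g'_{uu} = (cos(α))(cos(α)) + (sin(α))(sin(α)) = 1
g'_{uv} = (cos(α))(-sin(α)) + (sin(α))(cos(α)) = 0
g'_{vv} = (-sin(α))(-sin(α)) + (cos(α))(cos(α)) = 1
g'_{ij} = diag(1, 1)
The Euclidean metric is invariant under rotations.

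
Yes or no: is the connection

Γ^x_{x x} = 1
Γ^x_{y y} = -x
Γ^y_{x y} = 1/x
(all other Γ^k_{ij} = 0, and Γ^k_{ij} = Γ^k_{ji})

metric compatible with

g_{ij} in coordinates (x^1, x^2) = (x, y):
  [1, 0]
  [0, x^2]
Using ∇_k g_{ij} = ∂_k g_{ij} - Γ^m_{ki} g_{mj} - Γ^m_{kj} g_{im}:
∇_x g_{xx} = (0) - (1) - (1) = -2 ≠ 0
So the connection is not metric compatible (it is not the Levi-Civita connection).
No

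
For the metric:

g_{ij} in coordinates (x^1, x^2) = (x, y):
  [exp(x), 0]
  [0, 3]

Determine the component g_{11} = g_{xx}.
With x^1 = x, x^2 = y, g_{11} = g_{xx} is the row-1, column-1 entry of the matrix.
g_{11} = exp(x)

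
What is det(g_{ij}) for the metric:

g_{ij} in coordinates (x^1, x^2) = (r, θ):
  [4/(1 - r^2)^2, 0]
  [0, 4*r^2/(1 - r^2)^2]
For a 2×2 metric: det(g) = g_{11}·g_{22} - g_{12}·g_{21}
= (4/(1 - r^2)^2)·(4*r^2/(1 - r^2)^2) - (0)·(0)
= 16*r^2/(1 - r^2)^4 - 0
det(g) = 16*r^2/(1 - r^2)^4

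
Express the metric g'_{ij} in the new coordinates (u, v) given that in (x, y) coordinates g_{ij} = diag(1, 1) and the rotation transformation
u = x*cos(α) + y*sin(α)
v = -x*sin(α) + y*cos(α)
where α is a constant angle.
Invert the transformation: x = u*cos(α) - v*sin(α), y = u*sin(α) + v*cos(α)
g'_{ij} = (∂x^k/∂x'^i)(∂x^l/∂x'^j) g_{kl}; with g_{kl} = δ_{kl} this is Σ_k (∂x^k/∂x'^i)(∂x^k/∂x'^j).
Jacobian: ∂x/∂u = cos(α), ∂x/∂v = -sin(α), ∂y/∂u = sin(α), ∂y/∂v = cos(α)
g'_{uu} = (cos(α))(cos(α)) + (sin(α))(sin(α)) = 1
g'_{uv} = (cos(α))(-sin(α)) + (sin(α))(cos(α)) = 0
g'_{vv} = (-sin(α))(-sin(α)) + (cos(α))(cos(α)) = 1
g'_{ij} = diag(1, 1)
The Euclidean metric is invariant under rotations.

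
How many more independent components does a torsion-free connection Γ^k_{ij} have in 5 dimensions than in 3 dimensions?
Independent components in n dimensions: n × n(n+1)/2 = n^2(n+1)/2.
5D: 5 × 15 = 75
3D: 3 × 6 = 18
Difference = 75 - 18 = 57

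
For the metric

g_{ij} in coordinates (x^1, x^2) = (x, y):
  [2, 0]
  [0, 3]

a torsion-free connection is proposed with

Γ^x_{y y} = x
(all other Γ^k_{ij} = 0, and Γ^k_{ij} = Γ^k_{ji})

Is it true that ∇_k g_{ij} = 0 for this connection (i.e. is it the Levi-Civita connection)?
Using ∇_k g_{ij} = ∂_k g_{ij} - Γ^m_{ki} g_{mj} - Γ^m_{kj} g_{im}:
∇_y g_{xy} = (0) - (0) - (2*x) = -2*x ≠ 0
So the connection is not metric compatible (it is not the Levi-Civita connection).
No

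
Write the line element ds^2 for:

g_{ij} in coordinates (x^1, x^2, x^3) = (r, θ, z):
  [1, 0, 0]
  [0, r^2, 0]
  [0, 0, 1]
ds^2 = g_{ij} dx^i dx^j; only the non-zero components contribute.
ds^2 = dr^2 + r^2 dθ^2 + dz^2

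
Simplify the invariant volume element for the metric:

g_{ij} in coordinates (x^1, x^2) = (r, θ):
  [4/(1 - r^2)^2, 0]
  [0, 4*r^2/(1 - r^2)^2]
det(g) = 16*r^2/(1 - r^2)^4
√|det(g)| = 4*r/(r^2 - 1)^2
Volume element: dV = 4*r/(r^2 - 1)^2 dr dθ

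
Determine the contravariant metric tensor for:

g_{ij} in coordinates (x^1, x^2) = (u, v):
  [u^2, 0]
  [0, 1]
The metric is diagonal, so g^{ij} is diagonal with entries 1/g_{ii}: diag(1/(u^2), 1).
g^{ij}:
  [1/u^2, 0]
  [0, 1]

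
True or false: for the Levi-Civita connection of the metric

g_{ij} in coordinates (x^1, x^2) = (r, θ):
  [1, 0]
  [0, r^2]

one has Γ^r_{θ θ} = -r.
Γ^r_{θ θ} = (1/2) g^{rr} (∂_θ g_{rθ} + ∂_θ g_{rθ} - ∂_r g_{θθ}) = (1/2)(1)((0) + (0) - (2*r)) = -r
This equals the proposed value -r.
True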